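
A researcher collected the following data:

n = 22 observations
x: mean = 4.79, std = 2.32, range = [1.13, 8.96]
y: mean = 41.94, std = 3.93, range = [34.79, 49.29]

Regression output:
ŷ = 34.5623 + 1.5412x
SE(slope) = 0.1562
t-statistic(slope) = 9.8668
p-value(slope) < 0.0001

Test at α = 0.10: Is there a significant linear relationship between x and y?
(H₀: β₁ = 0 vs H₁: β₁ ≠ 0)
Since p-value < 0.0001 < α = 0.10, reject H₀ — the slope is significantly different from 0.

Hypothesis test for the slope coefficient:

H₀: β₁ = 0 (no linear relationship)
H₁: β₁ ≠ 0 (linear relationship exists)

Test statistic: t = β̂₁ / SE(β̂₁) = 1.5412 / 0.1562 = 9.8668

With df = 20, the two-sided p-value for |t| = 9.8668 is <0.0001.

Decision rule: reject H₀ if p-value < α.
p-value < 0.0001 < α = 0.10 → reject H₀.

At α = 0.10 the data do provide convincing evidence of a nonzero slope.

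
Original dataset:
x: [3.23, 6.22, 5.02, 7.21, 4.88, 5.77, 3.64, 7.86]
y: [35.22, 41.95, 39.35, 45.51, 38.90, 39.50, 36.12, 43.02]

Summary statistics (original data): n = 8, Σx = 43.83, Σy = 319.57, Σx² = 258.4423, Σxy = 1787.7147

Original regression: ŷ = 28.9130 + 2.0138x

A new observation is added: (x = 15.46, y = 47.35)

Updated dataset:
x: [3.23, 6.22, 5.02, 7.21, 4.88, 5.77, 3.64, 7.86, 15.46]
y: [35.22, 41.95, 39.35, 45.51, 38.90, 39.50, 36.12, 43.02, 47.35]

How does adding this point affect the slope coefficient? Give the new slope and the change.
The slope changes from 2.0138 to 0.9597 (change of -1.0541, or -52.3%).

x = 15.46 lies well outside the original x-range [3.23, 7.86] (x̄ ≈ 5.48), so this observation has high leverage and can move the slope substantially.

Step 1: Update the sums with the new point (n goes from 8 to 9)
Σx  = 43.83 + 15.46 = 59.29
Σy  = 319.57 + 47.35 = 366.92
Σx² = 258.4423 + 15.46² = 258.4423 + 239.0116 = 497.4539
Σxy = 1787.7147 + 15.46×47.35 = 1787.7147 + 732.0310 = 2519.7457

Step 2: Recompute the slope with b₁ = (nΣxy − ΣxΣy) / (nΣx² − (Σx)²)
Numerator   = 9×2519.7457 − 59.29×366.92 = 22677.7113 − 21754.6868 = 923.0245
Denominator = 9×497.4539 − 59.29² = 4477.0851 − 3515.3041 = 961.7810
b₁(new) = 923.0245 / 961.7810 = 0.9597

(Same formula on the original sums: (8×1787.7147 − 43.83×319.57) / (8×258.4423 − 43.83²) = 294.9645 / 146.4695 = 2.0138, matching the given fit.)

Step 3: Change in slope
Δβ₁ = 0.9597 − 2.0138 = -1.0541
Relative change = -1.0541 / 2.0138 × 100% = -52.3%
→ the slope decreases when the point is added.

Because the point sits below the extension of the original line at a high-leverage x, it tilts the fit down.
In practice: investigate whether it comes from the same population as the rest of the sample.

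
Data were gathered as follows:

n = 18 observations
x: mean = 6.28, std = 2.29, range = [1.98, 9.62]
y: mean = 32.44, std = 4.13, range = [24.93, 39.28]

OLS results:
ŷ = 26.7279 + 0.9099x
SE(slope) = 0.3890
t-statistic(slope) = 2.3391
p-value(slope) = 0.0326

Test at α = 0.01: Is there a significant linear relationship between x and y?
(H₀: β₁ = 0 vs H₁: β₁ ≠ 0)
Fail to reject H₀: p-value = 0.0326 ≥ α = 0.01. The linear relationship is not significant at the 1% level.

Hypothesis test for the slope coefficient:

H₀: β₁ = 0 (no linear relationship)
H₁: β₁ ≠ 0 (linear relationship exists)

Test statistic: t = β̂₁ / SE(β̂₁) = 0.9099 / 0.3890 = 2.3391

p = 0.0326: how often a slope estimate this far from 0 (in SE units) would arise by chance if β₁ were truly 0.

Decision rule: reject H₀ if p-value < α.
p-value = 0.0326 ≥ α = 0.01 → fail to reject H₀.

Conclusion: the linear association between x and y is not significant at the 1% level.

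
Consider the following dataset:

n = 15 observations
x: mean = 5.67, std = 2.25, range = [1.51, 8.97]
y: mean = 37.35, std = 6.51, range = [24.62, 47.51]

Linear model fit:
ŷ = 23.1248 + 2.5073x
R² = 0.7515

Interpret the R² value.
About 75.15% of the variability in y is accounted for by the regression on x (R² = 0.7515) — a strong linear fit.

The coefficient of determination R² is the fraction of the total variation in y that the fitted line accounts for.

Here R² = 0.7515:
- Explained: 75.15% of the variation in y
- Unexplained (residual): 100% − 75.15% = 24.85%
- Rule of thumb (below 0.3 weak; 0.3 to below 0.7 moderate; 0.7 and above strong) → strong

Calculation: R² = 1 − (SS_res / SS_tot), where SS_res is the sum of squared residuals and SS_tot the total sum of squares.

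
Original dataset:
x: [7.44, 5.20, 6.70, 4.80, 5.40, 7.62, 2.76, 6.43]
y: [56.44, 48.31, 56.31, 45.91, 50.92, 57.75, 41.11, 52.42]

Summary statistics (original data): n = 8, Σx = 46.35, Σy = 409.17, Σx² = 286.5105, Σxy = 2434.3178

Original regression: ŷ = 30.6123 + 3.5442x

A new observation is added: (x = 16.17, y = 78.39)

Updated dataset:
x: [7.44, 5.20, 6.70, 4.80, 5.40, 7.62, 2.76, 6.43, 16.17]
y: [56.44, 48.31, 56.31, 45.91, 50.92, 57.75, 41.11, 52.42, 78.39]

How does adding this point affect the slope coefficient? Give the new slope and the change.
Adding the point moves β₁ from 3.5442 to 2.7708, i.e. it decreases by 0.7734 (-21.8%).

x = 16.17 lies well outside the original x-range [2.76, 7.62] (x̄ ≈ 5.79), so this observation has high leverage and can move the slope substantially.

Step 1: Update the sums with the new point (n goes from 8 to 9)
Σx  = 46.35 + 16.17 = 62.52
Σy  = 409.17 + 78.39 = 487.56
Σx² = 286.5105 + 16.17² = 286.5105 + 261.4689 = 547.9794
Σxy = 2434.3178 + 16.17×78.39 = 2434.3178 + 1267.5663 = 3701.8841

Step 2: Recompute the slope with b₁ = (nΣxy − ΣxΣy) / (nΣx² − (Σx)²)
Numerator   = 9×3701.8841 − 62.52×487.56 = 33316.9569 − 30482.2512 = 2834.7057
Denominator = 9×547.9794 − 62.52² = 4931.8146 − 3908.7504 = 1023.0642
b₁(new) = 2834.7057 / 1023.0642 = 2.7708

(Same formula on the original sums: (8×2434.3178 − 46.35×409.17) / (8×286.5105 − 46.35²) = 509.5129 / 143.7615 = 3.5442, matching the given fit.)

Step 3: Change in slope
Δβ₁ = 2.7708 − 3.5442 = -0.7734
Relative change = -0.7734 / 3.5442 × 100% = -21.8%
→ the slope decreases when the point is added.

Because the point sits below the extension of the original line at a high-leverage x, it tilts the fit down.
In practice: investigate whether it comes from the same population as the rest of the sample; refit with and without it and report both if conclusions differ.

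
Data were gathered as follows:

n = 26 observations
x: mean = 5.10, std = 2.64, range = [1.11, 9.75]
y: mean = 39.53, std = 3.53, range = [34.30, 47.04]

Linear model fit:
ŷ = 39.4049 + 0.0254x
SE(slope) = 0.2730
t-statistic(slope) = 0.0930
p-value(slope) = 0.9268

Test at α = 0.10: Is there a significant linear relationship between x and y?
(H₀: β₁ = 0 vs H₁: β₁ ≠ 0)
Since p-value = 0.9268 ≥ α = 0.10, fail to reject H₀ — the slope is not significantly different from 0.

Hypothesis test for the slope coefficient:

H₀: β₁ = 0 (no linear relationship)
H₁: β₁ ≠ 0 (linear relationship exists)

Test statistic: t = β̂₁ / SE(β̂₁) = 0.0254 / 0.2730 = 0.0930

With df = 24, the two-sided p-value for |t| = 0.0930 is 0.9268.

Decision rule: reject H₀ if p-value < α.
p-value = 0.9268 ≥ α = 0.10 → fail to reject H₀.

At α = 0.10 the data do not provide convincing evidence of a nonzero slope.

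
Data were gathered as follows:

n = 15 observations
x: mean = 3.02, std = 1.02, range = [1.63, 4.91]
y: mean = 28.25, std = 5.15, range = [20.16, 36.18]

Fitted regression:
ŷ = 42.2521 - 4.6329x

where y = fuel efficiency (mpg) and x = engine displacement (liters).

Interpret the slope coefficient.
On average, fuel efficiency is about 4.6329 mpg lower for every extra liter of engine displacement.

β₁ = -4.6329 is the change in predicted fuel efficiency (mpg) per additional liter of engine displacement.

Interpretation:
- Engine displacement up by 1 liter → predicted fuel efficiency decreases by 4.6329 mpg
- This is a linear approximation: the same per-unit change is assumed across the whole observed x range
- The sign (−) gives the direction; the magnitude 4.6329 gives the size of the effect per liter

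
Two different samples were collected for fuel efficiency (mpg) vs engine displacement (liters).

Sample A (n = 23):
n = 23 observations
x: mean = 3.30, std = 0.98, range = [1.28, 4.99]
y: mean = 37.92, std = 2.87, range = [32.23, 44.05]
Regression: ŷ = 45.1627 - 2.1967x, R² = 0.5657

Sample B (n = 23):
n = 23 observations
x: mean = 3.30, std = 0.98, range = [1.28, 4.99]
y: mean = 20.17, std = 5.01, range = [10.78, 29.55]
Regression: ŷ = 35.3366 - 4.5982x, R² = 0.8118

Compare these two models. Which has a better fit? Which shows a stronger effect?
Model B has the better fit (R² = 0.8118 vs 0.5657). Model B shows the stronger effect (|β₁| = 4.5982 vs 2.1967).

Model Comparison:

Which explains more variance? (R²)
- Model A: R² = 0.5657 → 56.57% of variance in fuel efficiency explained
- Model B: R² = 0.8118 → 81.18% of variance in fuel efficiency explained
- 0.8118 > 0.5657 → Model B has the better fit

Which has the larger per-liter effect? (|β₁|)
- Model A: β₁ = -2.1967 → predicted fuel efficiency falls 2.1967 mpg per additional liter of engine displacement
- Model B: β₁ = -4.5982 → predicted fuel efficiency falls 4.5982 mpg per additional liter of engine displacement
- |-2.1967| < |-4.5982| → Model B shows the stronger marginal effect

Notes:
- A steeper slope doesn't make a better model if the scatter around the line is large.
- A better fit (higher R²) doesn't necessarily mean a more important relationship.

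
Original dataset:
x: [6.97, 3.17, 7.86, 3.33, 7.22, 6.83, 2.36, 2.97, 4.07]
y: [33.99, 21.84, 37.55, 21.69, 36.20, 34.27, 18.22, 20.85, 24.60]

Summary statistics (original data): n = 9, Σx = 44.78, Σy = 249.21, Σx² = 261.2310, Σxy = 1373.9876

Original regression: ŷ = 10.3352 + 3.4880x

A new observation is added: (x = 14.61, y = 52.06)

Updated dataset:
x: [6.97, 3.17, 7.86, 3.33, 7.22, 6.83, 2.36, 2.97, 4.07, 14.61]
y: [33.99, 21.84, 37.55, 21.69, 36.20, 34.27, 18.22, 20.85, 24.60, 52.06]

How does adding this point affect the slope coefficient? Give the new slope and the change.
The slope changes from 3.4880 to 2.8315 (change of -0.6565, or -18.8%).

x = 14.61 lies well outside the original x-range [2.36, 7.86] (x̄ ≈ 4.98), so this observation has high leverage and can move the slope substantially.

Step 1: Update the sums with the new point (n goes from 9 to 10)
Σx  = 44.78 + 14.61 = 59.39
Σy  = 249.21 + 52.06 = 301.27
Σx² = 261.2310 + 14.61² = 261.2310 + 213.4521 = 474.6831
Σxy = 1373.9876 + 14.61×52.06 = 1373.9876 + 760.5966 = 2134.5842

Step 2: Recompute the slope with b₁ = (nΣxy − ΣxΣy) / (nΣx² − (Σx)²)
Numerator   = 10×2134.5842 − 59.39×301.27 = 21345.8420 − 17892.4253 = 3453.4167
Denominator = 10×474.6831 − 59.39² = 4746.8310 − 3527.1721 = 1219.6589
b₁(new) = 3453.4167 / 1219.6589 = 2.8315

(Same formula on the original sums: (9×1373.9876 − 44.78×249.21) / (9×261.2310 − 44.78²) = 1206.2646 / 345.8306 = 3.4880, matching the given fit.)

Step 3: Change in slope
Δβ₁ = 2.8315 − 3.4880 = -0.6565
Relative change = -0.6565 / 3.4880 × 100% = -18.8%
→ the slope decreases when the point is added.

Because the point sits below the extension of the original line at a high-leverage x, it tilts the fit down.
In practice: investigate whether it comes from the same population as the rest of the sample; check such a point for data-entry or measurement error.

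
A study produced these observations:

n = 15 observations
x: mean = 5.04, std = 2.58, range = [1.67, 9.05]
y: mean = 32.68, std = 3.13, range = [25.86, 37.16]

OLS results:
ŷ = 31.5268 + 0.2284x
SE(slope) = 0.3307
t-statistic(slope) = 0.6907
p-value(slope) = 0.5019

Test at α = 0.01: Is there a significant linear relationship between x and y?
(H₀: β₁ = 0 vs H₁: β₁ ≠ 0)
Fail to reject H₀: p-value = 0.5019 ≥ α = 0.01. The linear relationship is not significant at the 1% level.

Hypothesis test for the slope coefficient:

H₀: β₁ = 0 (no linear relationship)
H₁: β₁ ≠ 0 (linear relationship exists)

Test statistic: t = β̂₁ / SE(β̂₁) = 0.2284 / 0.3307 = 0.6907

With df = 13, the two-sided p-value for |t| = 0.6907 is 0.5019.

Decision rule: reject H₀ if p-value < α.
p-value = 0.5019 ≥ α = 0.01 → fail to reject H₀.

There is not sufficient evidence at the 1% significance level to conclude that a linear relationship exists between x and y.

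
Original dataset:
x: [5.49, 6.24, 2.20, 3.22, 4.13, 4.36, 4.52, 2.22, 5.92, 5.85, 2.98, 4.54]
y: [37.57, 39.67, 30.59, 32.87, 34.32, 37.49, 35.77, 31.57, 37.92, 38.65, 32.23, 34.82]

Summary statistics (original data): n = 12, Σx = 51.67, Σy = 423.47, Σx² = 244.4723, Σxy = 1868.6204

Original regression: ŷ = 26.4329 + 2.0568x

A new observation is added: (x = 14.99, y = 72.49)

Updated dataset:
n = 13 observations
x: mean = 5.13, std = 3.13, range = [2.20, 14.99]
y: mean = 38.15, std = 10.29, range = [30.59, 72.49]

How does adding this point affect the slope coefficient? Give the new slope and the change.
New slope β₁ = 3.2358 versus 2.0568 before: a change of +1.1790 (+57.3%).

x = 14.99 lies well outside the original x-range [2.20, 6.24] (x̄ ≈ 4.31), so this observation has high leverage and can move the slope substantially.

Step 1: Update the sums with the new point (n goes from 12 to 13)
Σx  = 51.67 + 14.99 = 66.66
Σy  = 423.47 + 72.49 = 495.96
Σx² = 244.4723 + 14.99² = 244.4723 + 224.7001 = 469.1724
Σxy = 1868.6204 + 14.99×72.49 = 1868.6204 + 1086.6251 = 2955.2455

Step 2: Recompute the slope with b₁ = (nΣxy − ΣxΣy) / (nΣx² − (Σx)²)
Numerator   = 13×2955.2455 − 66.66×495.96 = 38418.1915 − 33060.6936 = 5357.4979
Denominator = 13×469.1724 − 66.66² = 6099.2412 − 4443.5556 = 1655.6856
b₁(new) = 5357.4979 / 1655.6856 = 3.2358

(Same formula on the original sums: (12×1868.6204 − 51.67×423.47) / (12×244.4723 − 51.67²) = 542.7499 / 263.8787 = 2.0568, matching the given fit.)

Step 3: Change in slope
Δβ₁ = 3.2358 − 2.0568 = +1.1790
Relative change = +1.1790 / 2.0568 × 100% = +57.3%
→ the slope increases when the point is added.

A high-leverage point only changes the slope if it is off the original line; here y = 72.49 is above the original trend, so the slope increases.
In practice: investigate whether it comes from the same population as the rest of the sample; refit with and without it and report both if conclusions differ.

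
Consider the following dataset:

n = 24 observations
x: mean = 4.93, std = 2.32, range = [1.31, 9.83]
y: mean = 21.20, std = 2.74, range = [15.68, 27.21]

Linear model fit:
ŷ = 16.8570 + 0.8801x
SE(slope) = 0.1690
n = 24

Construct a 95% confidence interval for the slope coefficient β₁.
The 95% CI for β₁ is (0.5296, 1.2306)

Confidence interval for the slope:

The 95% CI for β₁ is: β̂₁ ± t*(α/2, n-2) × SE(β̂₁)

Step 1: Find critical t-value
- Confidence level = 0.95
- Degrees of freedom = n - 2 = 24 - 2 = 22
- t*(α/2, 22) = 2.0739

Step 2: Calculate margin of error
Margin = 2.0739 × 0.1690 = 0.3505

Step 3: Construct interval
CI = 0.8801 ± 0.3505
CI = (0.5296, 1.2306)

Interpretation: intervals built this way capture the true β₁ in 95% of repeated samples; here the plausible range for the per-unit effect of x on y is 0.5296 to 1.2306.
Since 0 is outside the interval, a two-sided test at α = 0.05 would reject H₀: β₁ = 0.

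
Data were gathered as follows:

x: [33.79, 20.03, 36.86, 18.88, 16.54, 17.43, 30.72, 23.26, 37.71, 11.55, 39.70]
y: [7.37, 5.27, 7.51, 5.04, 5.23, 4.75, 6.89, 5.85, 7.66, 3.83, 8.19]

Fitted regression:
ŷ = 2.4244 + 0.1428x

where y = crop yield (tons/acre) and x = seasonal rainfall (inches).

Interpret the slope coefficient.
For each additional inch of rainfall, predicted crop yield increases by approximately 0.1428 tons/acre.

β₁ = 0.1428 is the change in predicted crop yield (tons/acre) per additional inch of rainfall.

Interpretation:
- Rainfall up by 1 inch → predicted crop yield increases by 0.1428 tons/acre
- This is a linear approximation: the same per-unit change is assumed across the whole observed x range
- The slope describes association in these data, not necessarily a causal effect

(β₀ = 2.4244 is the fitted value at x = 0 and is not part of the slope interpretation.)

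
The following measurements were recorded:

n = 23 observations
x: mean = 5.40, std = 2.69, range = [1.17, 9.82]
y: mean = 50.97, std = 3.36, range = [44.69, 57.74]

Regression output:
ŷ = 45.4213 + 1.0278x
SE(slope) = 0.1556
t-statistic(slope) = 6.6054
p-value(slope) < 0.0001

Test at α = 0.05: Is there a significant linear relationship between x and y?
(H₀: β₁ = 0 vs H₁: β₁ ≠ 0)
Reject H₀: p-value < 0.0001 < α = 0.05. The linear relationship is significant at the 5% level.

Hypothesis test for the slope coefficient:

H₀: β₁ = 0 (no linear relationship)
H₁: β₁ ≠ 0 (linear relationship exists)

Test statistic: t = β̂₁ / SE(β̂₁) = 1.0278 / 0.1556 = 6.6054

With df = 21, the two-sided p-value for |t| = 6.6054 is <0.0001.

Decision rule: reject H₀ if p-value < α.
p-value < 0.0001 < α = 0.05 → reject H₀.

Conclusion: the linear association between x and y is significant at the 5% level.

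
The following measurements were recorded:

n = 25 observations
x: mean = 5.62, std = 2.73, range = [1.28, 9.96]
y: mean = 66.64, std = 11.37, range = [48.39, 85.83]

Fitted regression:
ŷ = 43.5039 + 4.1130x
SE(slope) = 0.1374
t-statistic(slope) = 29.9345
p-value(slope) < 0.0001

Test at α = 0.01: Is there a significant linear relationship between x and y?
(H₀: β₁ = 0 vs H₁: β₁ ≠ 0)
Reject H₀: p-value < 0.0001 < α = 0.01. The linear relationship is significant at the 1% level.

Hypothesis test for the slope coefficient:

H₀: β₁ = 0 (no linear relationship)
H₁: β₁ ≠ 0 (linear relationship exists)

Test statistic: t = β̂₁ / SE(β̂₁) = 4.1130 / 0.1374 = 29.9345

With df = 23, the two-sided p-value for |t| = 29.9345 is <0.0001.

Decision rule: reject H₀ if p-value < α.
p-value < 0.0001 < α = 0.01 → reject H₀.

At α = 0.01 the data do provide convincing evidence of a nonzero slope.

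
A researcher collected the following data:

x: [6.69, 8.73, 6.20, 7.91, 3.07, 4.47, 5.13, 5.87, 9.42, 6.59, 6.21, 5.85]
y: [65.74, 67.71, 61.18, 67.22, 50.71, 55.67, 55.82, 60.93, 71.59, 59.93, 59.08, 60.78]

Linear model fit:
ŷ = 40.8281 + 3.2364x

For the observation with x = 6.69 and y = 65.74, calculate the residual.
Residual = 3.2604

The residual is the difference between the actual value and the predicted value:

Residual = y - ŷ

Step 1: Calculate predicted value
ŷ = 40.8281 + 3.2364 × 6.69
ŷ = 62.4796

Step 2: Calculate residual
Residual = 65.74 - 62.4796
Residual = 3.2604

Sign check: y > ŷ, so the point is above the line and the fit underestimates here.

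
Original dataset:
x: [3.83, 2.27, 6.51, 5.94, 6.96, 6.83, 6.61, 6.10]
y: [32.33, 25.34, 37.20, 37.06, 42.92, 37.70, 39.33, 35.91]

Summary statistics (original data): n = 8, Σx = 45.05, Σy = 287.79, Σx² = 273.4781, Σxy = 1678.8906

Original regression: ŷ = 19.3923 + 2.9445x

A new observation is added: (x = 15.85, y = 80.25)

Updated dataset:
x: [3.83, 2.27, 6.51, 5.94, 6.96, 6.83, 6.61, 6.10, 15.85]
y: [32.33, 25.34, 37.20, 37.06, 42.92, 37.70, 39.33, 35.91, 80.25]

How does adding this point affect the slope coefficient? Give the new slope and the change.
The slope changes from 2.9445 to 4.0889 (change of +1.1444, or +38.9%).

The new point has HIGH LEVERAGE: x = 15.85 is far from the original mean x̄ = 45.05/8 ≈ 5.63 (original range [2.27, 6.96]).

Step 1: Update the sums with the new point (n goes from 8 to 9)
Σx  = 45.05 + 15.85 = 60.90
Σy  = 287.79 + 80.25 = 368.04
Σx² = 273.4781 + 15.85² = 273.4781 + 251.2225 = 524.7006
Σxy = 1678.8906 + 15.85×80.25 = 1678.8906 + 1271.9625 = 2950.8531

Step 2: Recompute the slope with b₁ = (nΣxy − ΣxΣy) / (nΣx² − (Σx)²)
Numerator   = 9×2950.8531 − 60.90×368.04 = 26557.6779 − 22413.6360 = 4144.0419
Denominator = 9×524.7006 − 60.90² = 4722.3054 − 3708.8100 = 1013.4954
b₁(new) = 4144.0419 / 1013.4954 = 4.0889

(Same formula on the original sums: (8×1678.8906 − 45.05×287.79) / (8×273.4781 − 45.05²) = 466.1853 / 158.3223 = 2.9445, matching the given fit.)

Step 3: Change in slope
Δβ₁ = 4.0889 − 2.9445 = +1.1444
Relative change = +1.1444 / 2.9445 × 100% = +38.9%
→ the slope increases when the point is added.

Because the point sits above the extension of the original line at a high-leverage x, it tilts the fit up.
In practice: investigate whether it comes from the same population as the rest of the sample; check such a point for data-entry or measurement error.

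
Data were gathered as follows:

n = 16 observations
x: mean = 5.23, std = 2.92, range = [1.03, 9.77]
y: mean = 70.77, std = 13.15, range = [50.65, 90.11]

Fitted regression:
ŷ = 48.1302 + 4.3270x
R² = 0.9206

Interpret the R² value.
About 92.06% of the variability in y is accounted for by the regression on x (R² = 0.9206) — a strong linear fit.

R² = 1 − SS_res/SS_tot compares the residual scatter to the total scatter of y about its mean.

Here R² = 0.9206:
- Explained: 92.06% of the variation in y
- Unexplained (residual): 100% − 92.06% = 7.94%
- Rule of thumb (below 0.3 weak; 0.3 to below 0.7 moderate; 0.7 and above strong) → strong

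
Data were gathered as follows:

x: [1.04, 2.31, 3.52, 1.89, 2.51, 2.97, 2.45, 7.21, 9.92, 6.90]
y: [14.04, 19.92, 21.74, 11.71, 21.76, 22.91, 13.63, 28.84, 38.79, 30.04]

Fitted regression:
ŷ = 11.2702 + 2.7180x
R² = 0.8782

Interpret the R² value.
About 87.82% of the variability in y is accounted for by the regression on x (R² = 0.8782) — a strong linear fit.

R² (coefficient of determination) measures the proportion of variance in y explained by the regression model.

Here R² = 0.8782:
- Explained: 87.82% of the variation in y
- Unexplained (residual): 100% − 87.82% = 12.18%
- Rule of thumb (below 0.3 weak; 0.3 to below 0.7 moderate; 0.7 and above strong) → strong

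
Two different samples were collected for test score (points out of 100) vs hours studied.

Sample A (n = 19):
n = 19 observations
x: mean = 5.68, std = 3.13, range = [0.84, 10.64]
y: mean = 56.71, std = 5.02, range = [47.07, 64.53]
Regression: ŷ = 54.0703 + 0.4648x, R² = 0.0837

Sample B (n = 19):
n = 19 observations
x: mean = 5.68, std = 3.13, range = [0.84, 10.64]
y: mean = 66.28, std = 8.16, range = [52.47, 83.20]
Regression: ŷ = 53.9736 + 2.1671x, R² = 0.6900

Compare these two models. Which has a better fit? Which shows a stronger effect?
Model B has the better fit (R² = 0.6900 vs 0.0837). Model B shows the stronger effect (|β₁| = 2.1671 vs 0.4648).

Model Comparison:

Fit — compare R²:
- Model A: R² = 0.0837 → 8.37% of variance in test score explained
- Model B: R² = 0.6900 → 69.00% of variance in test score explained
- 0.6900 > 0.0837 → Model B has the better fit

Effect size (slope magnitude):
- Model A: β₁ = 0.4648 → predicted test score rises 0.4648 points per additional hour of study time
- Model B: β₁ = 2.1671 → predicted test score rises 2.1671 points per additional hour of study time
- |0.4648| < |2.1671| → Model B shows the stronger marginal effect

Note: R² measures how tightly points cluster around the line; β₁ measures how steep the line is — they answer different questions.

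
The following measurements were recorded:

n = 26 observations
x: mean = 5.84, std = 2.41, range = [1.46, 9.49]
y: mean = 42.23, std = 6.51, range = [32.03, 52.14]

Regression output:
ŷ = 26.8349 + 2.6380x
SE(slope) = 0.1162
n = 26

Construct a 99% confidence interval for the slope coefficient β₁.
The 99% CI for β₁ is (2.3130, 2.9630)

Confidence interval for the slope:

The 99% CI for β₁ is: β̂₁ ± t*(α/2, n-2) × SE(β̂₁)

Step 1: Find critical t-value
- Confidence level = 0.99
- Degrees of freedom = n - 2 = 26 - 2 = 24
- t*(α/2, 24) = 2.7969

Step 2: Calculate margin of error
Margin = 2.7969 × 0.1162 = 0.3250

Step 3: Construct interval
CI = 2.6380 ± 0.3250
CI = (2.3130, 2.9630)

Interpretation: each one-unit increase in x is associated with a change in mean y of between 2.3130 and 2.9630, with 99% confidence.
The interval does not include 0, suggesting a significant linear relationship.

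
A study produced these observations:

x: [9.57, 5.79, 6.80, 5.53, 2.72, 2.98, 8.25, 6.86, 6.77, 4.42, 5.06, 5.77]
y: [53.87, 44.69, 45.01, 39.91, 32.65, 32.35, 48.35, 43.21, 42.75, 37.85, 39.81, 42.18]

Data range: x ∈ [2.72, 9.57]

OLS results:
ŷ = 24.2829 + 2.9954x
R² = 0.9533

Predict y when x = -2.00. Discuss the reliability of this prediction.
The equation gives ŷ = 18.2921; however x = -2.00 is 4.72 units below the observed range, so this extrapolated value should not be trusted.

Prediction calculation:
ŷ = 24.2829 + 2.9954 × (-2.00)
ŷ = 18.2921

Reliability:
- Data range: x ∈ [2.72, 9.57]
- Prediction point: x = -2.00 is 4.72 units below the observed range → this is EXTRAPOLATION, not interpolation

Why that matters here:
- Real relationships often flatten, saturate, or turn nonlinear at extremes
- The linear relationship may not hold outside the observed range
- The standard error of prediction grows with (x − x̄)², and x = -2.00 is far from x̄ = 5.88

Report the number if required, but flag clearly that it is an extrapolation.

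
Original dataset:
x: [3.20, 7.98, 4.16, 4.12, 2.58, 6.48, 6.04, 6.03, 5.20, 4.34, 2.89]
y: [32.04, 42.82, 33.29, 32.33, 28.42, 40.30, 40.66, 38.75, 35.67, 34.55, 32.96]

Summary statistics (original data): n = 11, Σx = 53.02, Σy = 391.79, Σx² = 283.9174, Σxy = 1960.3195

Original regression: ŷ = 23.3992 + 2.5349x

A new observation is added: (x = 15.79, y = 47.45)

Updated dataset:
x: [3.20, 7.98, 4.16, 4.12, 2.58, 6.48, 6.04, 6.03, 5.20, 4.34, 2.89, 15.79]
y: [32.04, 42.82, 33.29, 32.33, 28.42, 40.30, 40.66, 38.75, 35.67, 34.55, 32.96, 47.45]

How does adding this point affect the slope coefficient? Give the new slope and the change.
Adding the point moves β₁ from 2.5349 to 1.3765, i.e. it decreases by 1.1584 (-45.7%).

The new point has HIGH LEVERAGE: x = 15.79 is far from the original mean x̄ = 53.02/11 ≈ 4.82 (original range [2.58, 7.98]).

Step 1: Update the sums with the new point (n goes from 11 to 12)
Σx  = 53.02 + 15.79 = 68.81
Σy  = 391.79 + 47.45 = 439.24
Σx² = 283.9174 + 15.79² = 283.9174 + 249.3241 = 533.2415
Σxy = 1960.3195 + 15.79×47.45 = 1960.3195 + 749.2355 = 2709.5550

Step 2: Recompute the slope with b₁ = (nΣxy − ΣxΣy) / (nΣx² − (Σx)²)
Numerator   = 12×2709.5550 − 68.81×439.24 = 32514.6600 − 30224.1044 = 2290.5556
Denominator = 12×533.2415 − 68.81² = 6398.8980 − 4734.8161 = 1664.0819
b₁(new) = 2290.5556 / 1664.0819 = 1.3765

(Same formula on the original sums: (11×1960.3195 − 53.02×391.79) / (11×283.9174 − 53.02²) = 790.8087 / 311.9710 = 2.5349, matching the given fit.)

Step 3: Change in slope
Δβ₁ = 1.3765 − 2.5349 = -1.1584
Relative change = -1.1584 / 2.5349 × 100% = -45.7%
→ the slope decreases when the point is added.

A high-leverage point only changes the slope if it is off the original line; here y = 47.45 is below the original trend, so the slope decreases.
In practice: refit with and without it and report both if conclusions differ.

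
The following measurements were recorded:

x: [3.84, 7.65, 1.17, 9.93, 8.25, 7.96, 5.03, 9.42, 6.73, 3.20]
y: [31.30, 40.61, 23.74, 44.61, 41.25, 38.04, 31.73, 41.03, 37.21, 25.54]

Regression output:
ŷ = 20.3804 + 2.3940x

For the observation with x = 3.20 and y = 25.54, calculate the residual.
Residual = -2.5012

The residual is the difference between the actual value and the predicted value:

Residual = y - ŷ

Step 1: Calculate predicted value
ŷ = 20.3804 + 2.3940 × 3.20
ŷ = 28.0412

Step 2: Calculate residual
Residual = 25.54 - 28.0412
Residual = -2.5012

The residual is negative, so the observed y = 25.54 sits below the regression line (the line overestimates it by 2.5012).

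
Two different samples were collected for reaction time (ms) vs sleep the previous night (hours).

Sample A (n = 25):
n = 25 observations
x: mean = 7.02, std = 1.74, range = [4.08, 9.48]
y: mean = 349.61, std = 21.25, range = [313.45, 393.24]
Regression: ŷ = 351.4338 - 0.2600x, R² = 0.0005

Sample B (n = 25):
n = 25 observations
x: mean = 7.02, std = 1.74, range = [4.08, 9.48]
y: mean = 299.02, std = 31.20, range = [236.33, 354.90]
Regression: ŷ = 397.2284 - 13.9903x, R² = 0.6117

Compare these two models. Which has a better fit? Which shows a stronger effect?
Model B has the better fit (R² = 0.6117 vs 0.0005). Model B shows the stronger effect (|β₁| = 13.9903 vs 0.2600).

Model Comparison:

Which explains more variance? (R²)
- Model A: R² = 0.0005 → 0.05% of variance in reaction time explained
- Model B: R² = 0.6117 → 61.17% of variance in reaction time explained
- 0.6117 > 0.0005 → Model B has the better fit

Which has the larger per-hour effect? (|β₁|)
- Model A: β₁ = -0.2600 → predicted reaction time falls 0.2600 ms per additional hour of sleep
- Model B: β₁ = -13.9903 → predicted reaction time falls 13.9903 ms per additional hour of sleep
- |-0.2600| < |-13.9903| → Model B shows the stronger marginal effect

Notes:
- A steeper slope doesn't make a better model if the scatter around the line is large.
- The two samples could reflect different populations, time periods, or measurement quality.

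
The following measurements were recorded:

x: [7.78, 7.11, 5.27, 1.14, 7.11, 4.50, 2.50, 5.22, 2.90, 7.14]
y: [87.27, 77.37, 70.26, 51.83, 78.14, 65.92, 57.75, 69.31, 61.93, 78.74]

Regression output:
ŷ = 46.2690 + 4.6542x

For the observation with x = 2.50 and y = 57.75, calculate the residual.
Residual = -0.1545

The residual is the difference between the actual value and the predicted value:

Residual = y - ŷ

Step 1: Calculate predicted value
ŷ = 46.2690 + 4.6542 × 2.50
ŷ = 57.9045

Step 2: Calculate residual
Residual = 57.75 - 57.9045
Residual = -0.1545

Interpretation: the model overestimates the actual value by 0.1545 at this point (negative residual → observation lies below the fitted line).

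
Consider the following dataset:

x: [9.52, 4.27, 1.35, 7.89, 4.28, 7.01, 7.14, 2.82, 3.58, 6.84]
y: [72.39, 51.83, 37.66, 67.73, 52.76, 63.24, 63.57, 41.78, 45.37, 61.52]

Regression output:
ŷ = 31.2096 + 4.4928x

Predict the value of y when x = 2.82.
ŷ = 43.8793

To predict y for x = 2.82, substitute into the regression equation:

ŷ = 31.2096 + 4.4928 × 2.82
ŷ = 31.2096 + 12.6697
ŷ = 43.8793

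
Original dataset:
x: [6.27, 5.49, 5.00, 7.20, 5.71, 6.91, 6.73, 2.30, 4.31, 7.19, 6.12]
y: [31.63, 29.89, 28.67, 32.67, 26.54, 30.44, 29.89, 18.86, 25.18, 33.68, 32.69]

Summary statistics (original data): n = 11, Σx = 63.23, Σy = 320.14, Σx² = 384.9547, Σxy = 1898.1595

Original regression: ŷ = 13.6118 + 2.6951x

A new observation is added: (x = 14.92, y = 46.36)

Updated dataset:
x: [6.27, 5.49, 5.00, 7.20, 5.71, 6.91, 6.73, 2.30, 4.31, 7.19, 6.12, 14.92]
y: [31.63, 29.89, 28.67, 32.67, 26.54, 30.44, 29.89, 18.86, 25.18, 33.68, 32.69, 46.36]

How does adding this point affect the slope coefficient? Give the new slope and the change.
The slope changes from 2.6951 to 2.0588 (change of -0.6363, or -23.6%).

x = 14.92 lies well outside the original x-range [2.30, 7.20] (x̄ ≈ 5.75), so this observation has high leverage and can move the slope substantially.

Step 1: Update the sums with the new point (n goes from 11 to 12)
Σx  = 63.23 + 14.92 = 78.15
Σy  = 320.14 + 46.36 = 366.50
Σx² = 384.9547 + 14.92² = 384.9547 + 222.6064 = 607.5611
Σxy = 1898.1595 + 14.92×46.36 = 1898.1595 + 691.6912 = 2589.8507

Step 2: Recompute the slope with b₁ = (nΣxy − ΣxΣy) / (nΣx² − (Σx)²)
Numerator   = 12×2589.8507 − 78.15×366.50 = 31078.2084 − 28641.9750 = 2436.2334
Denominator = 12×607.5611 − 78.15² = 7290.7332 − 6107.4225 = 1183.3107
b₁(new) = 2436.2334 / 1183.3107 = 2.0588

(Same formula on the original sums: (11×1898.1595 − 63.23×320.14) / (11×384.9547 − 63.23²) = 637.3023 / 236.4688 = 2.6951, matching the given fit.)

Step 3: Change in slope
Δβ₁ = 2.0588 − 2.6951 = -0.6363
Relative change = -0.6363 / 2.6951 × 100% = -23.6%
→ the slope decreases when the point is added.

Because the point sits below the extension of the original line at a high-leverage x, it tilts the fit down.
In practice: investigate whether it comes from the same population as the rest of the sample; refit with and without it and report both if conclusions differ.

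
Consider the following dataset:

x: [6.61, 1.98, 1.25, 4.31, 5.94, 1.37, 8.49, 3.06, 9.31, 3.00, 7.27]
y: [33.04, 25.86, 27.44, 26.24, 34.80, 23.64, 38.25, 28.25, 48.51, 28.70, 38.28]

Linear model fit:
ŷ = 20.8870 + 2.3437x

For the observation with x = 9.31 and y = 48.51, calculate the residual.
Residual = 5.8032

The residual is the difference between the actual value and the predicted value:

Residual = y - ŷ

Step 1: Calculate predicted value
ŷ = 20.8870 + 2.3437 × 9.31
ŷ = 42.7068

Step 2: Calculate residual
Residual = 48.51 - 42.7068
Residual = 5.8032

Interpretation: the model underestimates the actual value by 5.8032 at this point (positive residual → observation lies above the fitted line).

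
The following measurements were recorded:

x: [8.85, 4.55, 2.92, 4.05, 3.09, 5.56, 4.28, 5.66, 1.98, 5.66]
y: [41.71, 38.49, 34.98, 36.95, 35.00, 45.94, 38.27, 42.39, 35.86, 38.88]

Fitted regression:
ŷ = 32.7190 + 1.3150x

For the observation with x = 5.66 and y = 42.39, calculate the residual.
Residual = 2.2281

The residual is the difference between the actual value and the predicted value:

Residual = y - ŷ

Step 1: Calculate predicted value
ŷ = 32.7190 + 1.3150 × 5.66
ŷ = 40.1619

Step 2: Calculate residual
Residual = 42.39 - 40.1619
Residual = 2.2281

Sign check: y > ŷ, so the point is above the line and the fit underestimates here.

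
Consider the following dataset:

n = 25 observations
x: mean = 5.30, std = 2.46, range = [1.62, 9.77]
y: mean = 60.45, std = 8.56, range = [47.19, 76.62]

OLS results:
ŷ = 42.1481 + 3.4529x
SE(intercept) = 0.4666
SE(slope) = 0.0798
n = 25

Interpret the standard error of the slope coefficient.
The slope 3.4529 is pinned down to within about ±0.0798 (one SE) by these data — relative uncertainty 2.3%, i.e. precise.

What SE measures:
- The standard error quantifies the sampling variability of the coefficient estimate
- It is the estimated standard deviation of β̂₁ across hypothetical repeated samples of the same size
- Smaller SE → more precise estimate

Relative precision:
- SE / |β̂₁| = 0.0798 / 3.4529 = 2.3%
- Rule of thumb (under 20%: precise; 20% to under 50%: moderately precise; 50% or more: imprecise) → precise

Link to the t-test: t = β̂₁ / SE(β̂₁) = 3.4529 / 0.0798 = 43.2694, the statistic for H₀: β₁ = 0.

What drives SE(β̂₁): more residual scatter → larger SE; wider spread of x values → smaller SE.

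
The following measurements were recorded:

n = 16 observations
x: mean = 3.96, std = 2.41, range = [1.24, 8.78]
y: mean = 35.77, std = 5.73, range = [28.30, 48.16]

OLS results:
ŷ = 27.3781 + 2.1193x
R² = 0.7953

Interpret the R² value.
The model explains 79.53% of the variance in y (R² = 0.7953), leaving 20.47% unexplained; the fit is strong.

The coefficient of determination R² is the fraction of the total variation in y that the fitted line accounts for.

Here R² = 0.7953:
- Explained: 79.53% of the variation in y
- Unexplained (residual): 100% − 79.53% = 20.47%
- Rule of thumb (below 0.3 weak; 0.3 to below 0.7 moderate; 0.7 and above strong) → strong

Note: R² never decreases when predictors are added, so it should not be used alone to compare models of different size.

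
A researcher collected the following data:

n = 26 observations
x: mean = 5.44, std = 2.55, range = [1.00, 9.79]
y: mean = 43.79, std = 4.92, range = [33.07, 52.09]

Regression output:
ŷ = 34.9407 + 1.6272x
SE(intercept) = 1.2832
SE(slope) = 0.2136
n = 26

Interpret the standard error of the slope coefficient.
SE(β̂₁) = 0.2136 is the estimated standard deviation of the slope estimate across repeated samples; relative to β̂₁ = 1.6272 that is 13.1%, a precise estimate.

SE(β̂₁) = s / √Sxx, where s is the residual standard deviation and Sxx = Σ(x − x̄)². It is the yardstick for how far β̂₁ = 1.6272 could plausibly be from the true slope.

Relative precision:
- SE / |β̂₁| = 0.2136 / 1.6272 = 13.1%
- Rule of thumb (under 20%: precise; 20% to under 50%: moderately precise; 50% or more: imprecise) → precise

Link to the t-test: t = β̂₁ / SE(β̂₁) = 1.6272 / 0.2136 = 7.6180, the statistic for H₀: β₁ = 0.

What drives SE(β̂₁): wider spread of x values → smaller SE.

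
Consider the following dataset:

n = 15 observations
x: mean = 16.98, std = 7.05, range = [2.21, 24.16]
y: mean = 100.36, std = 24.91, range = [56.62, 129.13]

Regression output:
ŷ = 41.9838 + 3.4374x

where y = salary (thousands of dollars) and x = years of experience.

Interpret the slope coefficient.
An increase of one year in experience is associated with a 3.4374 thousand dollars increase in predicted salary.

β₁ = 3.4374 is the change in predicted salary (thousand dollars) per additional year of experience.

Interpretation:
- Experience up by 1 year → predicted salary increases by 3.4374 thousand dollars
- This is a linear approximation: the same per-unit change is assumed across the whole observed x range
- The slope describes association in these data, not necessarily a causal effect

(β₀ = 41.9838 is the fitted value at x = 0 and is not part of the slope interpretation.)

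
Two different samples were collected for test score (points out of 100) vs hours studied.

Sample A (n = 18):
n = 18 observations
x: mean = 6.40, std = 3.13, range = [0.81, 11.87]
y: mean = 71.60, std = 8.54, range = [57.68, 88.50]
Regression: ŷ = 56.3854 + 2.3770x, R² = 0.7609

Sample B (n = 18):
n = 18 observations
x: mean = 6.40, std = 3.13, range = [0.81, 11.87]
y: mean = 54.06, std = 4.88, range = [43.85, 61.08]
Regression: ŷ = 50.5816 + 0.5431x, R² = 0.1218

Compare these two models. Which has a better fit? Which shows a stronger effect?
Model A has the better fit (R² = 0.7609 vs 0.1218). Model A shows the stronger effect (|β₁| = 2.3770 vs 0.5431).

Model Comparison:

Fit — compare R²:
- Model A: R² = 0.7609 → 76.09% of variance in test score explained
- Model B: R² = 0.1218 → 12.18% of variance in test score explained
- 0.7609 > 0.1218 → Model A has the better fit

Which has the larger per-hour effect? (|β₁|)
- Model A: β₁ = 2.3770 → predicted test score rises 2.3770 points per additional hour of study time
- Model B: β₁ = 0.5431 → predicted test score rises 0.5431 points per additional hour of study time
- |2.3770| > |0.5431| → Model A shows the stronger marginal effect

Notes:
- The two samples could reflect different populations, time periods, or measurement quality.
- R² measures how tightly points cluster around the line; β₁ measures how steep the line is — they answer different questions.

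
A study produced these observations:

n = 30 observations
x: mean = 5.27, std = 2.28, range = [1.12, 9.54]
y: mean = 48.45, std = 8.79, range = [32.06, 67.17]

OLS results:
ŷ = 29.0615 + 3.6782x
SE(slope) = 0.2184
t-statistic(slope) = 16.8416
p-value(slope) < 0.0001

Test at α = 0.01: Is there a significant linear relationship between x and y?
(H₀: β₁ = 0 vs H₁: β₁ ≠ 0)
Reject H₀: p-value < 0.0001 < α = 0.01. The linear relationship is significant at the 1% level.

Hypothesis test for the slope coefficient:

H₀: β₁ = 0 (no linear relationship)
H₁: β₁ ≠ 0 (linear relationship exists)

Test statistic: t = β̂₁ / SE(β̂₁) = 3.6782 / 0.2184 = 16.8416

With df = 28, the two-sided p-value for |t| = 16.8416 is <0.0001.

Decision rule: reject H₀ if p-value < α.
p-value < 0.0001 < α = 0.01 → reject H₀.

Conclusion: the linear association between x and y is significant at the 1% level.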